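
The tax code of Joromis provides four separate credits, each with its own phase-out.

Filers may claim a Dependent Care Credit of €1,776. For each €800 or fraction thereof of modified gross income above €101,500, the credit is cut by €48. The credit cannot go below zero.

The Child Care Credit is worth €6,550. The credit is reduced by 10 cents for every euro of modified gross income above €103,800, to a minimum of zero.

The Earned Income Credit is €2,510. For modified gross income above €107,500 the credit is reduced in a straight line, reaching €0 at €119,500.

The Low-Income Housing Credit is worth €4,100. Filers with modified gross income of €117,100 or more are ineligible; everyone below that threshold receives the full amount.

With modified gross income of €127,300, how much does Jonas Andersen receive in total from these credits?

Dependent Care Credit: income exceeds €101,500 by €25,800, which is 33 full-or-partial €800 increments; reduction = 33 × €48 = €1,584, leaving €192.
Child Care Credit: 10% of the €23,500 excess over €103,800 is €2,350; credit = €6,550 − €2,350 = €4,200.
Earned Income Credit: €127,300 is at or above €119,500, so the credit is €0.
Low-Income Housing Credit: €127,300 meets or exceeds the €117,100 cutoff, so the credit is €0.
Total: €192 + €4,200 + €0 + €0 = €4,392.

€4,392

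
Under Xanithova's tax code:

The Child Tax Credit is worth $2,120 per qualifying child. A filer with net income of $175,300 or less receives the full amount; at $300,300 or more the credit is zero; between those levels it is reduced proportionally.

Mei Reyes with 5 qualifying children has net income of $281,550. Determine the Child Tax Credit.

$1,590

Child Tax Credit: base = 5 × $2,120 = $10,600. $281,550 is $106,250 into a $125,000 phase-out range, leaving 18,750/125,000 of the credit: $10,600 × 18,750/125,000 = $1,590.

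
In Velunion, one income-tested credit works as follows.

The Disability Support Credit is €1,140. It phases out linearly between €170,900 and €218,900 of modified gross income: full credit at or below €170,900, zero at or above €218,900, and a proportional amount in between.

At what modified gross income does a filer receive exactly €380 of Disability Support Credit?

€202,900

€380 is 380/1,140 of the full €1,140, so 760/1,140 of the €48,000 range has been used: income = €170,900 + €48,000 × 760/1,140 = €202,900.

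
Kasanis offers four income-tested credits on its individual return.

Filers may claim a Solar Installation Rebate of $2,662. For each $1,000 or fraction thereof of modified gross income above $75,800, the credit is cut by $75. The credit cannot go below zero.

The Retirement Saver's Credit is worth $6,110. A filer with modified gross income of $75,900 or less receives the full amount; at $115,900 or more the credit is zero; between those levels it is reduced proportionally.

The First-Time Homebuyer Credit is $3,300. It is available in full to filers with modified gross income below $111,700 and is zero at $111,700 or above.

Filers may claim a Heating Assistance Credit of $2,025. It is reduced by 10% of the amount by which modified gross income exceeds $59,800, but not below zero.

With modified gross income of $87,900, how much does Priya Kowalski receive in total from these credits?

$9,264

Solar Installation Rebate: income exceeds $75,800 by $12,100, which is 13 full-or-partial $1,000 increments; reduction = 13 × $75 = $975, leaving $1,687.
Retirement Saver's Credit: $87,900 is $12,000 into a $40,000 phase-out range, leaving 28,000/40,000 of the credit: $6,110 × 28,000/40,000 = $4,277.
First-Time Homebuyer Credit: $87,900 is below the $111,700 cutoff, so the full $3,300 applies.
Heating Assistance Credit: 10% of the $28,100 excess over $59,800 is $2,810 ≥ base, so the credit is $0.
Total: $1,687 + $4,277 + $3,300 + $0 = $9,264.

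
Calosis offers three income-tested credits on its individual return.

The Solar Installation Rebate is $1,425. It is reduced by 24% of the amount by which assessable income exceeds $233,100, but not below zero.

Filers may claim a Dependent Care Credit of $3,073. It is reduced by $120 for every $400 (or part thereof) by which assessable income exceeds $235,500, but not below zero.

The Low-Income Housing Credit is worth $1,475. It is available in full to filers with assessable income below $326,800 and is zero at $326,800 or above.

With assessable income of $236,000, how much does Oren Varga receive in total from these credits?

$5,037

Solar Installation Rebate: 24% of the $2,900 excess over $233,100 is $696; credit = $1,425 − $696 = $729.
Dependent Care Credit: income exceeds $235,500 by $500, which is 2 full-or-partial $400 increments; reduction = 2 × $120 = $240, leaving $2,833.
Low-Income Housing Credit: $236,000 is below the $326,800 cutoff, so the full $1,475 applies.
Total: $729 + $2,833 + $1,475 = $5,037.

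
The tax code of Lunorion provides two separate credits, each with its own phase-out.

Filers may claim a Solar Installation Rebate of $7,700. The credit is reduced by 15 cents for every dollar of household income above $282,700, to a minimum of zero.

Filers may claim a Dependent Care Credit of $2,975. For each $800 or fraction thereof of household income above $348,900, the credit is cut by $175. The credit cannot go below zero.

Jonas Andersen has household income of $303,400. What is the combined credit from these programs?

Solar Installation Rebate: 15% of the $20,700 excess over $282,700 is $3,105; credit = $7,700 − $3,105 = $4,595.
Dependent Care Credit: $303,400 is at or below the $348,900 threshold, so the full $2,975 applies.
Total: $4,595 + $2,975 = $7,570.

$7,570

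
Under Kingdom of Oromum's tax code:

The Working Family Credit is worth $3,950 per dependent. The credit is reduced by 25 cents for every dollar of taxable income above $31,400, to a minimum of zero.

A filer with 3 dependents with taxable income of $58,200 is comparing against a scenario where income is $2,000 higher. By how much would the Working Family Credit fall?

At $58,200 — base = 3 × $3,950 = $11,850. 25% of the $26,800 excess over $31,400 is $6,700; credit = $11,850 − $6,700 = $5,150.
At $60,200 — base = 3 × $3,950 = $11,850. 25% of the $28,800 excess over $31,400 is $7,200; credit = $11,850 − $7,200 = $4,650.
Lost: $5,150 − $4,650 = $500.

$500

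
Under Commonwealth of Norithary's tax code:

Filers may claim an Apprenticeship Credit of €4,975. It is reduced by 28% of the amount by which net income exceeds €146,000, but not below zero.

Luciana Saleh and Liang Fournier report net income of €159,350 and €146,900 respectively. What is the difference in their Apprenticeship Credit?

€3,486

Luciana (€159,350): Apprenticeship Credit: 28% of the €13,350 excess over €146,000 is €3,738; credit = €4,975 − €3,738 = €1,237.
Liang (€146,900): Apprenticeship Credit: 28% of the €900 excess over €146,000 is €252; credit = €4,975 − €252 = €4,723.
Difference: |€1,237 − €4,723| = €3,486.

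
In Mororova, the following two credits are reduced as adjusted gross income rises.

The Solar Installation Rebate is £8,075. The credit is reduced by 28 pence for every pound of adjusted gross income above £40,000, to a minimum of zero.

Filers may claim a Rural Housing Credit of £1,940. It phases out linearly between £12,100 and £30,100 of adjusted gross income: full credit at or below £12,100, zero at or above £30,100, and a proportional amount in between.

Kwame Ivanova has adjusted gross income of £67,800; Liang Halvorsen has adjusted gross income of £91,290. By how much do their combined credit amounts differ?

£291

Kwame (£67,800): Solar Installation Rebate: 28% of the £27,800 excess over £40,000 is £7,784; credit = £8,075 − £7,784 = £291. Rural Housing Credit: £67,800 is at or above £30,100, so the credit is £0. total £291 + £0 = £291
Liang (£91,290): Solar Installation Rebate: 28% of the £51,290 excess over £40,000 is £14,361.20 ≥ base, so the credit is £0. Rural Housing Credit: £91,290 is at or above £30,100, so the credit is £0. total £0 + £0 = £0
Difference: |£291 − £0| = £291.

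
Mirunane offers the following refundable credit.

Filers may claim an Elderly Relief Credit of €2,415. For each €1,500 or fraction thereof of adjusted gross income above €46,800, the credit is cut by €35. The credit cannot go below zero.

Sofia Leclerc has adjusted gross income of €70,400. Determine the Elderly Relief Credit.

€1,855

Elderly Relief Credit: income exceeds €46,800 by €23,600, which is 16 full-or-partial €1,500 increments; reduction = 16 × €35 = €560, leaving €1,855.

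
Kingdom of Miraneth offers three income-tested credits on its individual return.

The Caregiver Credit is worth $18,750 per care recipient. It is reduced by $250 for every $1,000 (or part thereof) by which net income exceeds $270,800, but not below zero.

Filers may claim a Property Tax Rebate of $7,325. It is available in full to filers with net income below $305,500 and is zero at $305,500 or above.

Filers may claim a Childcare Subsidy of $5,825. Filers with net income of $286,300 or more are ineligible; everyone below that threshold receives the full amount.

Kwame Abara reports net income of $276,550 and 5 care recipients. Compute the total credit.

Caregiver Credit: base = 5 × $18,750 = $93,750. income exceeds $270,800 by $5,750, which is 6 full-or-partial $1,000 increments; reduction = 6 × $250 = $1,500, leaving $92,250.
Property Tax Rebate: $276,550 is below the $305,500 cutoff, so the full $7,325 applies.
Childcare Subsidy: $276,550 is below the $286,300 cutoff, so the full $5,825 applies.
Total: $92,250 + $7,325 + $5,825 = $105,400.

$105,400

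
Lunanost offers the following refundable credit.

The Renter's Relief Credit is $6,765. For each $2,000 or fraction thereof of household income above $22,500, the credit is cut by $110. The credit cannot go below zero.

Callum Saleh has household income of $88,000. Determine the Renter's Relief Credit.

$3,135

Renter's Relief Credit: income exceeds $22,500 by $65,500, which is 33 full-or-partial $2,000 increments; reduction = 33 × $110 = $3,630, leaving $3,135.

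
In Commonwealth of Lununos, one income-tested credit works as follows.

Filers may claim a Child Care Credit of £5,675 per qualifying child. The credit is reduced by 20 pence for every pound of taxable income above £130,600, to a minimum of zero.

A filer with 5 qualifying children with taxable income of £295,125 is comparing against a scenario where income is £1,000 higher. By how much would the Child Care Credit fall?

£0

At £295,125 — base = 5 × £5,675 = £28,375. 20% of the £164,525 excess over £130,600 is £32,905 ≥ base, so the credit is £0.
At £296,125 — base = 5 × £5,675 = £28,375. 20% of the £165,525 excess over £130,600 is £33,105 ≥ base, so the credit is £0.
Lost: £0 − £0 = £0.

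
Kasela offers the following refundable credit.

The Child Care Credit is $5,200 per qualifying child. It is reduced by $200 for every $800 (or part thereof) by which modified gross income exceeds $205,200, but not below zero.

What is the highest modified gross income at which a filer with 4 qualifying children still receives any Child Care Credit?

Full credit = 4 × $5,200 = $20,800.
After 103 increments the reduction is 103 × $200 = $20,600, leaving $200; one more increment wipes it out. Increment 103 ends at excess 103 × $800 = $82,400, so the highest qualifying income is $205,200 + $82,400 = $287,600.

$287,600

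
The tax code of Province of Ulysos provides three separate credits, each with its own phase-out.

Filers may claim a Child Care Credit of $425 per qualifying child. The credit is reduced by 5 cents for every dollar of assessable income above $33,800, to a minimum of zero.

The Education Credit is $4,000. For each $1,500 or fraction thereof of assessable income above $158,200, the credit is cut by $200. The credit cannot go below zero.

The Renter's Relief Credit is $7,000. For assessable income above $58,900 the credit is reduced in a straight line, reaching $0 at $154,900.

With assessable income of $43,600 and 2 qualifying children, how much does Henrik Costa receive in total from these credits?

$11,360

Child Care Credit: base = 2 × $425 = $850. 5% of the $9,800 excess over $33,800 is $490; credit = $850 − $490 = $360.
Education Credit: $43,600 is at or below the $158,200 threshold, so the full $4,000 applies.
Renter's Relief Credit: $43,600 is at or below the $58,900 threshold, so the full $7,000 applies.
Total: $360 + $4,000 + $7,000 = $11,360.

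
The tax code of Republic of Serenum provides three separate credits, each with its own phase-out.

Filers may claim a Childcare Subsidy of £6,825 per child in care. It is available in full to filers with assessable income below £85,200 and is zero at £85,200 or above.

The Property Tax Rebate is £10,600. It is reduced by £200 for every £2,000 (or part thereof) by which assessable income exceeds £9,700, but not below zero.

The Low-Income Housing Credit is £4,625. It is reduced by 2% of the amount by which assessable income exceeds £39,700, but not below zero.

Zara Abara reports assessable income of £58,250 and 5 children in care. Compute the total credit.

Childcare Subsidy: base = 5 × £6,825 = £34,125. £58,250 is below the £85,200 cutoff, so the full £34,125 applies.
Property Tax Rebate: income exceeds £9,700 by £48,550, which is 25 full-or-partial £2,000 increments; reduction = 25 × £200 = £5,000, leaving £5,600.
Low-Income Housing Credit: 2% of the £18,550 excess over £39,700 is £371; credit = £4,625 − £371 = £4,254.
Total: £34,125 + £5,600 + £4,254 = £43,979.

£43,979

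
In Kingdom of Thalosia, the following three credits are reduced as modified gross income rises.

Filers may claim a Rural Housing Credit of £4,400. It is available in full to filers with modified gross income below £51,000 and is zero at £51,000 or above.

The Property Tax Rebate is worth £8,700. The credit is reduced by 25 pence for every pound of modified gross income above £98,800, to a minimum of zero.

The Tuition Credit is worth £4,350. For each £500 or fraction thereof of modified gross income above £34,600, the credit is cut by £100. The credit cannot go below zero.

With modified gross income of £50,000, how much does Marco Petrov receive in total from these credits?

£14,350

Rural Housing Credit: £50,000 is below the £51,000 cutoff, so the full £4,400 applies.
Property Tax Rebate: £50,000 is at or below the £98,800 threshold, so the full £8,700 applies.
Tuition Credit: income exceeds £34,600 by £15,400, which is 31 full-or-partial £500 increments; reduction = 31 × £100 = £3,100, leaving £1,250.
Total: £4,400 + £8,700 + £1,250 = £14,350.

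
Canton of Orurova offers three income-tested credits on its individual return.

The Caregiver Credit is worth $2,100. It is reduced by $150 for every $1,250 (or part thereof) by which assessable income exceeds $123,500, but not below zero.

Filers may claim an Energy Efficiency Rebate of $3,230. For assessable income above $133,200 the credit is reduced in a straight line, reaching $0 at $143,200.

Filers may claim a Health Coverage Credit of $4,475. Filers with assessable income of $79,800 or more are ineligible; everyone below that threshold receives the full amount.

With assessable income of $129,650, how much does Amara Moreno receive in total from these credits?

Caregiver Credit: income exceeds $123,500 by $6,150, which is 5 full-or-partial $1,250 increments; reduction = 5 × $150 = $750, leaving $1,350.
Energy Efficiency Rebate: $129,650 is at or below the $133,200 threshold, so the full $3,230 applies.
Health Coverage Credit: $129,650 meets or exceeds the $79,800 cutoff, so the credit is $0.
Total: $1,350 + $3,230 + $0 = $4,580.

$4,580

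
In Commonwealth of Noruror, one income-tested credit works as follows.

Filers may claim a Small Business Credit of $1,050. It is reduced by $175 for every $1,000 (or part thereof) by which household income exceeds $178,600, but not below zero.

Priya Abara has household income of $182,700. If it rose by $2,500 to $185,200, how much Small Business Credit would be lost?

At $182,700 — income exceeds $178,600 by $4,100, which is 5 full-or-partial $1,000 increments; reduction = 5 × $175 = $875, leaving $175.
At $185,200 — income exceeds $178,600 by $6,600 → 7 increments × $175 = $1,225 ≥ base, so the credit is $0.
Lost: $175 − $0 = $175.

$175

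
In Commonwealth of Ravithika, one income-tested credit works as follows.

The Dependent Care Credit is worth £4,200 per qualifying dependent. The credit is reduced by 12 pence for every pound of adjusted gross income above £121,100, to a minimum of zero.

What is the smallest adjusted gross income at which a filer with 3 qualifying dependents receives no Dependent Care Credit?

£226,100

Full credit = 3 × £4,200 = £12,600.
The credit falls by 12% of each pound above £121,100, so it reaches zero when the excess is £12,600 / 12% = £105,000: income = £121,100 + £105,000 = £226,100.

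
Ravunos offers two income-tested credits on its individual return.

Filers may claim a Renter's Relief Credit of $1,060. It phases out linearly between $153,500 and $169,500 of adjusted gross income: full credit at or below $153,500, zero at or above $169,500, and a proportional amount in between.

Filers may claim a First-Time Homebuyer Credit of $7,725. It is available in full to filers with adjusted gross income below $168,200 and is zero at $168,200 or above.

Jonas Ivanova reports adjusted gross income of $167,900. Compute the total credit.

$7,831

Renter's Relief Credit: $167,900 is $14,400 into a $16,000 phase-out range, leaving 1,600/16,000 of the credit: $1,060 × 1,600/16,000 = $106.
First-Time Homebuyer Credit: $167,900 is below the $168,200 cutoff, so the full $7,725 applies.
Total: $106 + $7,725 = $7,831.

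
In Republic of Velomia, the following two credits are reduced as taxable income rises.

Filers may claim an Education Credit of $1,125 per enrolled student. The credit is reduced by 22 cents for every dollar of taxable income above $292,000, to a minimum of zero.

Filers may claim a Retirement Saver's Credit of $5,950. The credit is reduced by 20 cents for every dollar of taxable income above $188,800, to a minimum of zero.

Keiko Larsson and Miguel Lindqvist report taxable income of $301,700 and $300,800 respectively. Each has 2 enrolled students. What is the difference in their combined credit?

$198

Keiko ($301,700): Education Credit: base = 2 × $1,125 = $2,250. 22% of the $9,700 excess over $292,000 is $2,134; credit = $2,250 − $2,134 = $116. Retirement Saver's Credit: 20% of the $112,900 excess over $188,800 is $22,580 ≥ base, so the credit is $0. total $116 + $0 = $116
Miguel ($300,800): Education Credit: base = 2 × $1,125 = $2,250. 22% of the $8,800 excess over $292,000 is $1,936; credit = $2,250 − $1,936 = $314. Retirement Saver's Credit: 20% of the $112,000 excess over $188,800 is $22,400 ≥ base, so the credit is $0. total $314 + $0 = $314
Difference: |$116 − $314| = $198.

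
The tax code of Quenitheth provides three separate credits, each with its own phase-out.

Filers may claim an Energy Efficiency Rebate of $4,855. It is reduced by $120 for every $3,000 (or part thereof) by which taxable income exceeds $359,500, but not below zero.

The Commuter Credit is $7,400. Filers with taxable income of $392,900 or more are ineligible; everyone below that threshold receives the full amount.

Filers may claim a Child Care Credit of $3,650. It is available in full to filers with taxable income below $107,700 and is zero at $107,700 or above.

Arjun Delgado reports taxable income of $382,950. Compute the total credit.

Energy Efficiency Rebate: income exceeds $359,500 by $23,450, which is 8 full-or-partial $3,000 increments; reduction = 8 × $120 = $960, leaving $3,895.
Commuter Credit: $382,950 is below the $392,900 cutoff, so the full $7,400 applies.
Child Care Credit: $382,950 meets or exceeds the $107,700 cutoff, so the credit is $0.
Total: $3,895 + $7,400 + $0 = $11,295.

$11,295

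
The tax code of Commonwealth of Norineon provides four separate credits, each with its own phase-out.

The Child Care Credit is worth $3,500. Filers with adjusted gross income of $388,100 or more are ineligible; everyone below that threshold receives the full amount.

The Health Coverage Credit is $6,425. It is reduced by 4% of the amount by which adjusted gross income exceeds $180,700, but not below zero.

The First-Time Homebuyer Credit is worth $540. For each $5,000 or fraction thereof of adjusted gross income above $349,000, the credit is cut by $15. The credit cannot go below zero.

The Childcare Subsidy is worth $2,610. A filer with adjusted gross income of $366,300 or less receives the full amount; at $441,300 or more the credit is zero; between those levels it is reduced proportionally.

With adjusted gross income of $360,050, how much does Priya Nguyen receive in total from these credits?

Child Care Credit: $360,050 is below the $388,100 cutoff, so the full $3,500 applies.
Health Coverage Credit: 4% of the $179,350 excess over $180,700 is $7,174 ≥ base, so the credit is $0.
First-Time Homebuyer Credit: income exceeds $349,000 by $11,050, which is 3 full-or-partial $5,000 increments; reduction = 3 × $15 = $45, leaving $495.
Childcare Subsidy: $360,050 is at or below the $366,300 threshold, so the full $2,610 applies.
Total: $3,500 + $0 + $495 + $2,610 = $6,605.

$6,605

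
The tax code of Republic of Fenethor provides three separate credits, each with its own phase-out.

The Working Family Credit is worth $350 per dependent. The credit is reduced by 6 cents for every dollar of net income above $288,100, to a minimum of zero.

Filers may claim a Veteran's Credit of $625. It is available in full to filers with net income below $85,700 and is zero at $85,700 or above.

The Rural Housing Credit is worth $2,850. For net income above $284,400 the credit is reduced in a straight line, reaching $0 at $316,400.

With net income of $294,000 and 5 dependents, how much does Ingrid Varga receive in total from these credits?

Working Family Credit: base = 5 × $350 = $1,750. 6% of the $5,900 excess over $288,100 is $354; credit = $1,750 − $354 = $1,396.
Veteran's Credit: $294,000 meets or exceeds the $85,700 cutoff, so the credit is $0.
Rural Housing Credit: $294,000 is $9,600 into a $32,000 phase-out range, leaving 22,400/32,000 of the credit: $2,850 × 22,400/32,000 = $1,995.
Total: $1,396 + $0 + $1,995 = $3,391.

$3,391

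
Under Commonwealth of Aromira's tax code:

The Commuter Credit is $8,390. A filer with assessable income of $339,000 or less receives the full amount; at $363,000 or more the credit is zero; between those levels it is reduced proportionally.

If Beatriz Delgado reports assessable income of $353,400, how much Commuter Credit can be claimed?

$3,356

Commuter Credit: $353,400 is $14,400 into a $24,000 phase-out range, leaving 9,600/24,000 of the credit: $8,390 × 9,600/24,000 = $3,356.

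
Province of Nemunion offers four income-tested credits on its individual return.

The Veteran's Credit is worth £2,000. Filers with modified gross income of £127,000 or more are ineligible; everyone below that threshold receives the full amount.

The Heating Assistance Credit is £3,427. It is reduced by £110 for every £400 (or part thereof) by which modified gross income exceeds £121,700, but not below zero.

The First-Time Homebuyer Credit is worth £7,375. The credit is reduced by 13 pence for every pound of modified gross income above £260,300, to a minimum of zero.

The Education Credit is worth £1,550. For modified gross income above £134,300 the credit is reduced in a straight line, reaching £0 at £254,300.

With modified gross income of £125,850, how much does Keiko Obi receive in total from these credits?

£13,142

Veteran's Credit: £125,850 is below the £127,000 cutoff, so the full £2,000 applies.
Heating Assistance Credit: income exceeds £121,700 by £4,150, which is 11 full-or-partial £400 increments; reduction = 11 × £110 = £1,210, leaving £2,217.
First-Time Homebuyer Credit: £125,850 is at or below the £260,300 threshold, so the full £7,375 applies.
Education Credit: £125,850 is at or below the £134,300 threshold, so the full £1,550 applies.
Total: £2,000 + £2,217 + £7,375 + £1,550 = £13,142.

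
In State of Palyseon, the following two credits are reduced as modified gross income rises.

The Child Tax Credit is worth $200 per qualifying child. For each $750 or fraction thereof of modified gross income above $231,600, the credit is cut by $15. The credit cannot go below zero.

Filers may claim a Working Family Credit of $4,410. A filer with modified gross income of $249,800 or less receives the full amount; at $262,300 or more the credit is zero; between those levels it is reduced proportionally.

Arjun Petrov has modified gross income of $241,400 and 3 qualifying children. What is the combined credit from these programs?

$4,800

Child Tax Credit: base = 3 × $200 = $600. income exceeds $231,600 by $9,800, which is 14 full-or-partial $750 increments; reduction = 14 × $15 = $210, leaving $390.
Working Family Credit: $241,400 is at or below the $249,800 threshold, so the full $4,410 applies.
Total: $390 + $4,410 = $4,800.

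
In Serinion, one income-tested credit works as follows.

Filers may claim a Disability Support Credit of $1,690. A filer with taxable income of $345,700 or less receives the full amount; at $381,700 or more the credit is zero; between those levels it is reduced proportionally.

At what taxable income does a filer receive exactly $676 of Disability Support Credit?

$367,300

$676 is 676/1,690 of the full $1,690, so 1,014/1,690 of the $36,000 range has been used: income = $345,700 + $36,000 × 1,014/1,690 = $367,300.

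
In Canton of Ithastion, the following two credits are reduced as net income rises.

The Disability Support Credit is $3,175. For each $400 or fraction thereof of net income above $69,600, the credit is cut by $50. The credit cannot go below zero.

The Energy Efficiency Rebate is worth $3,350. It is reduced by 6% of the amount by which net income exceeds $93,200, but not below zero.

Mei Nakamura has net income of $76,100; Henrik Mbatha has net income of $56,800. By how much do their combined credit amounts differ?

Mei ($76,100): Disability Support Credit: income exceeds $69,600 by $6,500, which is 17 full-or-partial $400 increments; reduction = 17 × $50 = $850, leaving $2,325. Energy Efficiency Rebate: $76,100 is at or below the $93,200 threshold, so the full $3,350 applies. total $2,325 + $3,350 = $5,675
Henrik ($56,800): Disability Support Credit: $56,800 is at or below the $69,600 threshold, so the full $3,175 applies. Energy Efficiency Rebate: $56,800 is at or below the $93,200 threshold, so the full $3,350 applies. total $3,175 + $3,350 = $6,525
Difference: |$5,675 − $6,525| = $850.

$850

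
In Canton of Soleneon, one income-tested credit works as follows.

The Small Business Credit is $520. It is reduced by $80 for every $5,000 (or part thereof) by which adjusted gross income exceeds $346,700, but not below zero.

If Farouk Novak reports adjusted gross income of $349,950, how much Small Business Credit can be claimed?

Small Business Credit: income exceeds $346,700 by $3,250, which is 1 full-or-partial $5,000 increment; reduction = 1 × $80 = $80, leaving $440.

$440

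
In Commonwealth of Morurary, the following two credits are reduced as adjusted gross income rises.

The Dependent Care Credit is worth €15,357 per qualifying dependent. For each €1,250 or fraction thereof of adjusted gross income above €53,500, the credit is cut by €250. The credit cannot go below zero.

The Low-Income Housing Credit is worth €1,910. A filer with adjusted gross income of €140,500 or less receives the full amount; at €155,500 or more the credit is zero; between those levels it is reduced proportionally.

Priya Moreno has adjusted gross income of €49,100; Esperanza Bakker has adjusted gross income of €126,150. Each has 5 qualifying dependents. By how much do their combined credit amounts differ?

€14,750

Priya (€49,100): Dependent Care Credit: base = 5 × €15,357 = €76,785. €49,100 is at or below the €53,500 threshold, so the full €76,785 applies. Low-Income Housing Credit: €49,100 is at or below the €140,500 threshold, so the full €1,910 applies. total €76,785 + €1,910 = €78,695
Esperanza (€126,150): Dependent Care Credit: base = 5 × €15,357 = €76,785. income exceeds €53,500 by €72,650, which is 59 full-or-partial €1,250 increments; reduction = 59 × €250 = €14,750, leaving €62,035. Low-Income Housing Credit: €126,150 is at or below the €140,500 threshold, so the full €1,910 applies. total €62,035 + €1,910 = €63,945
Difference: |€78,695 − €63,945| = €14,750.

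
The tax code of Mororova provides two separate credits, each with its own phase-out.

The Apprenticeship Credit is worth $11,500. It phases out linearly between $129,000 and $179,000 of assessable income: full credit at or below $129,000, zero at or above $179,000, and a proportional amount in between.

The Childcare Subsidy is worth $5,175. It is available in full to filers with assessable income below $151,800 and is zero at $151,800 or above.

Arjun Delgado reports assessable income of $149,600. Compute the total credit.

Apprenticeship Credit: $149,600 is $20,600 into a $50,000 phase-out range, leaving 29,400/50,000 of the credit: $11,500 × 29,400/50,000 = $6,762.
Childcare Subsidy: $149,600 is below the $151,800 cutoff, so the full $5,175 applies.
Total: $6,762 + $5,175 = $11,937.

$11,937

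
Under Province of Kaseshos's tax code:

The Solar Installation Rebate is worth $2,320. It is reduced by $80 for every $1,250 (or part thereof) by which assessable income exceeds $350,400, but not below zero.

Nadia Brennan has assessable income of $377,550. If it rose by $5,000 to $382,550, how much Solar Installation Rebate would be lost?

$320

At $377,550 — income exceeds $350,400 by $27,150, which is 22 full-or-partial $1,250 increments; reduction = 22 × $80 = $1,760, leaving $560.
At $382,550 — income exceeds $350,400 by $32,150, which is 26 full-or-partial $1,250 increments; reduction = 26 × $80 = $2,080, leaving $240.
Lost: $560 − $240 = $320.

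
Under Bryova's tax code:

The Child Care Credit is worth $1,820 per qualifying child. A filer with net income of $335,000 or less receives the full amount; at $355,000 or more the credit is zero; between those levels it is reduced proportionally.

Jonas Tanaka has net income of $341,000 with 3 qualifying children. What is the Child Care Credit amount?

Child Care Credit: base = 3 × $1,820 = $5,460. $341,000 is $6,000 into a $20,000 phase-out range, leaving 14,000/20,000 of the credit: $5,460 × 14,000/20,000 = $3,822.

$3,822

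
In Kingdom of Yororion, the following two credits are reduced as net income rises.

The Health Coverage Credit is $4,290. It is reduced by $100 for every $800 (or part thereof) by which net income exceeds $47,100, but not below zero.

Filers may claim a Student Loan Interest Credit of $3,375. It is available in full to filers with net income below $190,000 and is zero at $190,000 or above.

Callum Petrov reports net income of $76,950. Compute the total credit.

Health Coverage Credit: income exceeds $47,100 by $29,850, which is 38 full-or-partial $800 increments; reduction = 38 × $100 = $3,800, leaving $490.
Student Loan Interest Credit: $76,950 is below the $190,000 cutoff, so the full $3,375 applies.
Total: $490 + $3,375 = $3,865.

$3,865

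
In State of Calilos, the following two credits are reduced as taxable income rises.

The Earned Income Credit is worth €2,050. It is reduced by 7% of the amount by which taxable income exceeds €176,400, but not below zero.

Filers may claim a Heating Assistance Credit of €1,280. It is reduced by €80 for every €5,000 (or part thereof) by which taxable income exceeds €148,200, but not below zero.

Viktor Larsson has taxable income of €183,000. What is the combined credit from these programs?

€2,308

Earned Income Credit: 7% of the €6,600 excess over €176,400 is €462; credit = €2,050 − €462 = €1,588.
Heating Assistance Credit: income exceeds €148,200 by €34,800, which is 7 full-or-partial €5,000 increments; reduction = 7 × €80 = €560, leaving €720.
Total: €1,588 + €720 = €2,308.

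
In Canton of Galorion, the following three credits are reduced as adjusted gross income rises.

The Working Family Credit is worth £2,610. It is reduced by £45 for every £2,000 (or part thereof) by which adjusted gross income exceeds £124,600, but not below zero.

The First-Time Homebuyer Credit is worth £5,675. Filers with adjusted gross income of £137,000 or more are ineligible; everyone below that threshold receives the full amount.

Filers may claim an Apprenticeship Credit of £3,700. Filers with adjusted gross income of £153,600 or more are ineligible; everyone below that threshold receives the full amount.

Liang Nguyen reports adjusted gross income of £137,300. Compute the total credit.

Working Family Credit: income exceeds £124,600 by £12,700, which is 7 full-or-partial £2,000 increments; reduction = 7 × £45 = £315, leaving £2,295.
First-Time Homebuyer Credit: £137,300 meets or exceeds the £137,000 cutoff, so the credit is £0.
Apprenticeship Credit: £137,300 is below the £153,600 cutoff, so the full £3,700 applies.
Total: £2,295 + £0 + £3,700 = £5,995.

£5,995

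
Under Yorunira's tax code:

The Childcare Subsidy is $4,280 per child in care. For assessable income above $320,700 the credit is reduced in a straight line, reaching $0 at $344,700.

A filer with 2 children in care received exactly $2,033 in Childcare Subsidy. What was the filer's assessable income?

$339,000

Full credit = 2 × $4,280 = $8,560.
$2,033 is 2,033/8,560 of the full $8,560, so 6,527/8,560 of the $24,000 range has been used: income = $320,700 + $24,000 × 6,527/8,560 = $339,000.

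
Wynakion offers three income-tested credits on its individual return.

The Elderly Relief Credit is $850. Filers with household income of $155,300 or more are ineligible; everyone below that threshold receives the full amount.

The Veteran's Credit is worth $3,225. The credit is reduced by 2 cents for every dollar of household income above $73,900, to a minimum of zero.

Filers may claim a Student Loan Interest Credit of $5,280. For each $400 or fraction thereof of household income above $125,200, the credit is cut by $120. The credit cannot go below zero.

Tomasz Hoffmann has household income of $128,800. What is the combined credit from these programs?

$7,177

Elderly Relief Credit: $128,800 is below the $155,300 cutoff, so the full $850 applies.
Veteran's Credit: 2% of the $54,900 excess over $73,900 is $1,098; credit = $3,225 − $1,098 = $2,127.
Student Loan Interest Credit: income exceeds $125,200 by $3,600, which is 9 full-or-partial $400 increments; reduction = 9 × $120 = $1,080, leaving $4,200.
Total: $850 + $2,127 + $4,200 = $7,177.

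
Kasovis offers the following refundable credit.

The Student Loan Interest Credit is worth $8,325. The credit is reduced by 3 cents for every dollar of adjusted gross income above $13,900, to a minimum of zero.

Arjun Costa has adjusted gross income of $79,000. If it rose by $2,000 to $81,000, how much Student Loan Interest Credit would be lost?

$60

At $79,000 — 3% of the $65,100 excess over $13,900 is $1,953; credit = $8,325 − $1,953 = $6,372.
At $81,000 — 3% of the $67,100 excess over $13,900 is $2,013; credit = $8,325 − $2,013 = $6,312.
Lost: $6,372 − $6,312 = $60.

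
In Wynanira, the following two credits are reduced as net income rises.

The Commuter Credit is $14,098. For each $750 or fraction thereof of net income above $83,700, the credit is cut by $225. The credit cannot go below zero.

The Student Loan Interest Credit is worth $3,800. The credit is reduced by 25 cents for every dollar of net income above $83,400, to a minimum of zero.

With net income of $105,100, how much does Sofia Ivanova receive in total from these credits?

Commuter Credit: income exceeds $83,700 by $21,400, which is 29 full-or-partial $750 increments; reduction = 29 × $225 = $6,525, leaving $7,573.
Student Loan Interest Credit: 25% of the $21,700 excess over $83,400 is $5,425 ≥ base, so the credit is $0.
Total: $7,573 + $0 = $7,573.

$7,573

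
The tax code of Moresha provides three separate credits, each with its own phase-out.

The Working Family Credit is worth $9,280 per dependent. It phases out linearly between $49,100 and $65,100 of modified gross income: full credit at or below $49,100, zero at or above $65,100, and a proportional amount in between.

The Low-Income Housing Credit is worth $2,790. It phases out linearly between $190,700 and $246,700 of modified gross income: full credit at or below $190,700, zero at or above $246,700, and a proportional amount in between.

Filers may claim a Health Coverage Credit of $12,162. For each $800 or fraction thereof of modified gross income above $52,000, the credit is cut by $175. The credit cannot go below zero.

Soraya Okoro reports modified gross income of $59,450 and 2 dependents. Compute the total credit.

$19,756

Working Family Credit: base = 2 × $9,280 = $18,560. $59,450 is $10,350 into a $16,000 phase-out range, leaving 5,650/16,000 of the credit: $18,560 × 5,650/16,000 = $6,554.
Low-Income Housing Credit: $59,450 is at or below the $190,700 threshold, so the full $2,790 applies.
Health Coverage Credit: income exceeds $52,000 by $7,450, which is 10 full-or-partial $800 increments; reduction = 10 × $175 = $1,750, leaving $10,412.
Total: $6,554 + $2,790 + $10,412 = $19,756.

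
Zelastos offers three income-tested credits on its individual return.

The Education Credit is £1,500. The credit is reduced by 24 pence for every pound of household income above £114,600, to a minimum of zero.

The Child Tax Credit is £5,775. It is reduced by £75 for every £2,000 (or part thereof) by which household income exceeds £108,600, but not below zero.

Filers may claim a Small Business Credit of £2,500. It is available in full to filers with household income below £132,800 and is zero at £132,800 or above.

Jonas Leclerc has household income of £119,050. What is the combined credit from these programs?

Education Credit: 24% of the £4,450 excess over £114,600 is £1,068; credit = £1,500 − £1,068 = £432.
Child Tax Credit: income exceeds £108,600 by £10,450, which is 6 full-or-partial £2,000 increments; reduction = 6 × £75 = £450, leaving £5,325.
Small Business Credit: £119,050 is below the £132,800 cutoff, so the full £2,500 applies.
Total: £432 + £5,325 + £2,500 = £8,257.

£8,257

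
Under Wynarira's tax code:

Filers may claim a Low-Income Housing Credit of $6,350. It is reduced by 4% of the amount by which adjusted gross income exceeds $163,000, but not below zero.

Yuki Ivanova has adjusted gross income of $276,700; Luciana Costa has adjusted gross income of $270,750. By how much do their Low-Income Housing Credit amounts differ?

$238

Yuki ($276,700): Low-Income Housing Credit: 4% of the $113,700 excess over $163,000 is $4,548; credit = $6,350 − $4,548 = $1,802.
Luciana ($270,750): Low-Income Housing Credit: 4% of the $107,750 excess over $163,000 is $4,310; credit = $6,350 − $4,310 = $2,040.
Difference: |$1,802 − $2,040| = $238.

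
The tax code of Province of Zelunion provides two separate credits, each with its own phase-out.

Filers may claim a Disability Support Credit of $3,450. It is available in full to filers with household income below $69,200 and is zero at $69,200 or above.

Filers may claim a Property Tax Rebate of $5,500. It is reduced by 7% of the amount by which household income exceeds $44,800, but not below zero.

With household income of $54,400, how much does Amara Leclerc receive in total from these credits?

Disability Support Credit: $54,400 is below the $69,200 cutoff, so the full $3,450 applies.
Property Tax Rebate: 7% of the $9,600 excess over $44,800 is $672; credit = $5,500 − $672 = $4,828.
Total: $3,450 + $4,828 = $8,278.

$8,278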